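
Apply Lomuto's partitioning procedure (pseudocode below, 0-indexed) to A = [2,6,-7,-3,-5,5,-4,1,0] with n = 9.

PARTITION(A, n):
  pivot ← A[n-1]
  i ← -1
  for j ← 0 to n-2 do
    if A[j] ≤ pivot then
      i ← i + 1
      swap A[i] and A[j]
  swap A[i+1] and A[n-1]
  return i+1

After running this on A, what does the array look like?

[-7,-3,-5,-4,0,5,6,1,2]

pivot=0, i=-1
j=0: 2>0, skip
j=1: 6>0, skip
j=2: -7≤0, i=0, swap(0,2) ⇒ [-7,6,2,-3,-5,5,-4,1,0]
j=3: -3≤0, i=1, swap(1,3) ⇒ [-7,-3,2,6,-5,5,-4,1,0]
j=4: -5≤0, i=2, swap(2,4) ⇒ [-7,-3,-5,6,2,5,-4,1,0]
j=5: 5>0, skip
j=6: -4≤0, i=3, swap(3,6) ⇒ [-7,-3,-5,-4,2,5,6,1,0]
j=7: 1>0, skip
swap(4,8) ⇒ [-7,-3,-5,-4,0,5,6,1,2]; return 4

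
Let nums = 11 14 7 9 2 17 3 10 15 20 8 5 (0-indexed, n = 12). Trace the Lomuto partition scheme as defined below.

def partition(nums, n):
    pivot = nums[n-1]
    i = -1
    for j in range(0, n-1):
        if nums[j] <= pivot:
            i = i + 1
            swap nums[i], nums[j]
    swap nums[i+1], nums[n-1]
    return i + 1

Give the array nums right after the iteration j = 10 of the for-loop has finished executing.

pivot=5, i=-1
j=0: 11>5, skip
j=1: 14>5, skip
j=2: 7>5, skip
j=3: 9>5, skip
j=4: 2≤5, i=0, swap(0,4) ⇒ 2 14 7 9 11 17 3 10 15 20 8 5
j=5: 17>5, skip
j=6: 3≤5, i=1, swap(1,6) ⇒ 2 3 7 9 11 17 14 10 15 20 8 5
j=7: 10>5, skip
j=8: 15>5, skip
j=9: 20>5, skip
j=10: 8>5, skip
(after j=10) nums = 2 3 7 9 11 17 14 10 15 20 8 5

2 3 7 9 11 17 14 10 15 20 8 5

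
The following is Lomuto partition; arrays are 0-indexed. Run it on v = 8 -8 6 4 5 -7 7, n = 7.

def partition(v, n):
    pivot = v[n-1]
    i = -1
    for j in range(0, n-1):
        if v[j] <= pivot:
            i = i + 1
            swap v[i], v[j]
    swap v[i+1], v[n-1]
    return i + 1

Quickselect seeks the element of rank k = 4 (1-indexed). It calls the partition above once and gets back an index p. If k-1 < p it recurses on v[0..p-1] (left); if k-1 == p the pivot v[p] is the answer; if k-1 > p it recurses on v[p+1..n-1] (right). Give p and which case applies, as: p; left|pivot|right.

5; left

pivot = v[6] = 7; i = -1
j=0: v[0]=8 > 7 → no swap
j=1: v[1]=-8 ≤ 7 → i=0, swap v[0],v[1] → -8 8 6 4 5 -7 7
j=2: v[2]=6 ≤ 7 → i=1, swap v[1],v[2] → -8 6 8 4 5 -7 7
j=3: v[3]=4 ≤ 7 → i=2, swap v[2],v[3] → -8 6 4 8 5 -7 7
j=4: v[4]=5 ≤ 7 → i=3, swap v[3],v[4] → -8 6 4 5 8 -7 7
j=5: v[5]=-7 ≤ 7 → i=4, swap v[4],v[5] → -8 6 4 5 -7 8 7
final swap v[5],v[6] → -8 6 4 5 -7 7 8; return 5
p = 5; k-1 = 3 < 5 ⇒ left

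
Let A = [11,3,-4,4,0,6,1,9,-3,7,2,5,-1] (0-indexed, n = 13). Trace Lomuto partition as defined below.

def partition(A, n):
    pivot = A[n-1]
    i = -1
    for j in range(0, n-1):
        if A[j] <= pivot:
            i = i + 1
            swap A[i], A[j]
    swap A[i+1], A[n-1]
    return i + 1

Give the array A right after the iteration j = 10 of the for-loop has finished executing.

pivot = A[12] = -1; i = -1
j=0: A[0]=11 > -1 → no swap
j=1: A[1]=3 > -1 → no swap
j=2: A[2]=-4 ≤ -1 → i=0, swap A[0],A[2] → [-4,3,11,4,0,6,1,9,-3,7,2,5,-1]
j=3: A[3]=4 > -1 → no swap
j=4: A[4]=0 > -1 → no swap
j=5: A[5]=6 > -1 → no swap
j=6: A[6]=1 > -1 → no swap
j=7: A[7]=9 > -1 → no swap
j=8: A[8]=-3 ≤ -1 → i=1, swap A[1],A[8] → [-4,-3,11,4,0,6,1,9,3,7,2,5,-1]
j=9: A[9]=7 > -1 → no swap
j=10: A[10]=2 > -1 → no swap
(after j=10) A = [-4,-3,11,4,0,6,1,9,3,7,2,5,-1]

[-4,-3,11,4,0,6,1,9,3,7,2,5,-1]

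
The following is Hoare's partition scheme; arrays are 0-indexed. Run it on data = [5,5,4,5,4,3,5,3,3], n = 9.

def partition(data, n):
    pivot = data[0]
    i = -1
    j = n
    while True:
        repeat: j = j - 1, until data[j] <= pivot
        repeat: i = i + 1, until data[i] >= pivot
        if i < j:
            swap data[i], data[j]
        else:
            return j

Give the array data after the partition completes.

[3,3,4,5,4,3,5,5,5]

pivot = data[0] = 5; i = -1, j = 9
j→8 (data[8]=3≤5), i→0 (data[0]=5≥5); i<j, swap → [3,5,4,5,4,3,5,3,5]
j→7 (data[7]=3≤5), i→1 (data[1]=5≥5); i<j, swap → [3,3,4,5,4,3,5,5,5]
j→6 (data[6]=5≤5), i→3 (data[3]=5≥5); i<j, swap → [3,3,4,5,4,3,5,5,5]
j→5, i→6; i≥j, return j=5. data = [3,3,4,5,4,3,5,5,5]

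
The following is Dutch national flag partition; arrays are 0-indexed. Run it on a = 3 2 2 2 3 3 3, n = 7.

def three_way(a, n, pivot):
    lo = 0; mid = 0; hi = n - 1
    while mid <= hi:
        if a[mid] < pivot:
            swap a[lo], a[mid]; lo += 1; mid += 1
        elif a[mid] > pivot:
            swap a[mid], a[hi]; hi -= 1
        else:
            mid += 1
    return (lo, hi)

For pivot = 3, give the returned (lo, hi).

pivot = 3; lo=0, mid=0, hi=6
a[mid]=3=3: mid=1
a[mid]=2<3: swap a[0],a[1]; lo=1,mid=2 → 2 3 2 2 3 3 3
a[mid]=2<3: swap a[1],a[2]; lo=2,mid=3 → 2 2 3 2 3 3 3
a[mid]=2<3: swap a[2],a[3]; lo=3,mid=4 → 2 2 2 3 3 3 3
a[mid]=3=3: mid=5
a[mid]=3=3: mid=6
a[mid]=3=3: mid=7
end: lo=3, hi=6; a = 2 2 2 3 3 3 3

(3, 6)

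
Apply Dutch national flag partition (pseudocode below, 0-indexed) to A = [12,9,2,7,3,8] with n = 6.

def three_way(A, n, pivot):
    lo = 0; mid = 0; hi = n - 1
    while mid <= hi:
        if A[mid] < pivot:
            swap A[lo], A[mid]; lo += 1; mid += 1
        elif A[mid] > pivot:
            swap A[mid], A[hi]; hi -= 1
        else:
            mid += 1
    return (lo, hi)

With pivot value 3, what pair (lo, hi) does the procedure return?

lo=0 mid=0 hi=5
12>3: swap(0,5), hi=4 ⇒ [8,9,2,7,3,12]
8>3: swap(0,4), hi=3 ⇒ [3,9,2,7,8,12]
3=3: mid=1
9>3: swap(1,3), hi=2 ⇒ [3,7,2,9,8,12]
7>3: swap(1,2), hi=1 ⇒ [3,2,7,9,8,12]
2<3: swap(0,1), lo=1 mid=2 ⇒ [2,3,7,9,8,12]
done. lo=1 hi=1; A=[2,3,7,9,8,12]

(1, 1)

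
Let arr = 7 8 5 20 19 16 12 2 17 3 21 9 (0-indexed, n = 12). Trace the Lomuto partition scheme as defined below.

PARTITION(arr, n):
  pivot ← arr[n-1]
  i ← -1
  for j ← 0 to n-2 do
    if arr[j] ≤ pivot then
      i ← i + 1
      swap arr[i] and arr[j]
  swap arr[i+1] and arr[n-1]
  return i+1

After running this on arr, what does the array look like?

pivot = arr[11] = 9; i = -1
j=0: arr[0]=7 ≤ 9 → i=0, swap arr[0],arr[0] (no change) → 7 8 5 20 19 16 12 2 17 3 21 9
j=1: arr[1]=8 ≤ 9 → i=1, swap arr[1],arr[1] (no change) → 7 8 5 20 19 16 12 2 17 3 21 9
j=2: arr[2]=5 ≤ 9 → i=2, swap arr[2],arr[2] (no change) → 7 8 5 20 19 16 12 2 17 3 21 9
j=3: arr[3]=20 > 9 → no swap
j=4: arr[4]=19 > 9 → no swap
j=5: arr[5]=16 > 9 → no swap
j=6: arr[6]=12 > 9 → no swap
j=7: arr[7]=2 ≤ 9 → i=3, swap arr[3],arr[7] → 7 8 5 2 19 16 12 20 17 3 21 9
j=8: arr[8]=17 > 9 → no swap
j=9: arr[9]=3 ≤ 9 → i=4, swap arr[4],arr[9] → 7 8 5 2 3 16 12 20 17 19 21 9
j=10: arr[10]=21 > 9 → no swap
final swap arr[5],arr[11] → 7 8 5 2 3 9 12 20 17 19 21 16; return 5

7 8 5 2 3 9 12 20 17 19 21 16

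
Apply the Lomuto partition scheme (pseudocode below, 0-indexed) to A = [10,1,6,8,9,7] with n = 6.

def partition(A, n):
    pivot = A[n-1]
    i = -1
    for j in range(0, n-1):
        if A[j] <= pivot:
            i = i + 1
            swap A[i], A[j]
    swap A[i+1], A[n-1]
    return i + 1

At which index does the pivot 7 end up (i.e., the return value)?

2

pivot=7, i=-1
j=0: 10>7, skip
j=1: 1≤7, i=0, swap(0,1) ⇒ [1,10,6,8,9,7]
j=2: 6≤7, i=1, swap(1,2) ⇒ [1,6,10,8,9,7]
j=3: 8>7, skip
j=4: 9>7, skip
swap(2,5) ⇒ [1,6,7,8,9,10]; return 2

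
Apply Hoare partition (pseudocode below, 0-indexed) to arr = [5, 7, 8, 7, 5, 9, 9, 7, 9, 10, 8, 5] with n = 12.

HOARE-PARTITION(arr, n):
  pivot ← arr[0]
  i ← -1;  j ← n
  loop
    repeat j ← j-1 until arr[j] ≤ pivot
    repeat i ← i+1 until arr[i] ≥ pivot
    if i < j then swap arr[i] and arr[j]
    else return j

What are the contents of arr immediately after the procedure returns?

[5, 5, 8, 7, 7, 9, 9, 7, 9, 10, 8, 5]

pivot = arr[0] = 5; i = -1, j = 12
j→11 (arr[11]=5≤5), i→0 (arr[0]=5≥5); i<j, swap → [5, 7, 8, 7, 5, 9, 9, 7, 9, 10, 8, 5]
j→4 (arr[4]=5≤5), i→1 (arr[1]=7≥5); i<j, swap → [5, 5, 8, 7, 7, 9, 9, 7, 9, 10, 8, 5]
j→1, i→2; i≥j, return j=1. arr = [5, 5, 8, 7, 7, 9, 9, 7, 9, 10, 8, 5]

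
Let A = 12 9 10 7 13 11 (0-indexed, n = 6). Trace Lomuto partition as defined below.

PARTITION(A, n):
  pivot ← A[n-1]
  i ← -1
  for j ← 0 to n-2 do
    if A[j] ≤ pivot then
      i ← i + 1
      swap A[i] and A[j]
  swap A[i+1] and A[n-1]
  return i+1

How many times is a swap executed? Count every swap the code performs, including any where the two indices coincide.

4

pivot=11, i=-1
j=0: 12>11, skip
j=1: 9≤11, i=0, swap(0,1) ⇒ 9 12 10 7 13 11
j=2: 10≤11, i=1, swap(1,2) ⇒ 9 10 12 7 13 11
j=3: 7≤11, i=2, swap(2,3) ⇒ 9 10 7 12 13 11
j=4: 13>11, skip
swap(3,5) ⇒ 9 10 7 11 13 12; return 3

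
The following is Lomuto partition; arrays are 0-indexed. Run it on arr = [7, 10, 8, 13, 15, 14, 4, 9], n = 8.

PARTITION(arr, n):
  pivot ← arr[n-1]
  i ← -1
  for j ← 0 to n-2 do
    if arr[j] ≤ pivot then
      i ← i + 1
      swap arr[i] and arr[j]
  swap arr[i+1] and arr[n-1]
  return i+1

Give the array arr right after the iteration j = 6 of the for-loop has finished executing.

pivot = arr[7] = 9; i = -1
j=0: arr[0]=7 ≤ 9 → i=0, swap arr[0],arr[0] (no change) → [7, 10, 8, 13, 15, 14, 4, 9]
j=1: arr[1]=10 > 9 → no swap
j=2: arr[2]=8 ≤ 9 → i=1, swap arr[1],arr[2] → [7, 8, 10, 13, 15, 14, 4, 9]
j=3: arr[3]=13 > 9 → no swap
j=4: arr[4]=15 > 9 → no swap
j=5: arr[5]=14 > 9 → no swap
j=6: arr[6]=4 ≤ 9 → i=2, swap arr[2],arr[6] → [7, 8, 4, 13, 15, 14, 10, 9]
(after j=6) arr = [7, 8, 4, 13, 15, 14, 10, 9]

[7, 8, 4, 13, 15, 14, 10, 9]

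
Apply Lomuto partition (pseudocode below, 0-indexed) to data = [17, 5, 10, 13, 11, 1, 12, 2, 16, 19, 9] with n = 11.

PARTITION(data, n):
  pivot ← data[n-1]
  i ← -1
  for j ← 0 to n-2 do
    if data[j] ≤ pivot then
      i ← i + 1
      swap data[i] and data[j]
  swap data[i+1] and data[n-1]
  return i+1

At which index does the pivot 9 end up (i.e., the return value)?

pivot = data[10] = 9; i = -1
j=0: data[0]=17 > 9 → no swap
j=1: data[1]=5 ≤ 9 → i=0, swap data[0],data[1] → [5, 17, 10, 13, 11, 1, 12, 2, 16, 19, 9]
j=2: data[2]=10 > 9 → no swap
j=3: data[3]=13 > 9 → no swap
j=4: data[4]=11 > 9 → no swap
j=5: data[5]=1 ≤ 9 → i=1, swap data[1],data[5] → [5, 1, 10, 13, 11, 17, 12, 2, 16, 19, 9]
j=6: data[6]=12 > 9 → no swap
j=7: data[7]=2 ≤ 9 → i=2, swap data[2],data[7] → [5, 1, 2, 13, 11, 17, 12, 10, 16, 19, 9]
j=8: data[8]=16 > 9 → no swap
j=9: data[9]=19 > 9 → no swap
final swap data[3],data[10] → [5, 1, 2, 9, 11, 17, 12, 10, 16, 19, 13]; return 3

3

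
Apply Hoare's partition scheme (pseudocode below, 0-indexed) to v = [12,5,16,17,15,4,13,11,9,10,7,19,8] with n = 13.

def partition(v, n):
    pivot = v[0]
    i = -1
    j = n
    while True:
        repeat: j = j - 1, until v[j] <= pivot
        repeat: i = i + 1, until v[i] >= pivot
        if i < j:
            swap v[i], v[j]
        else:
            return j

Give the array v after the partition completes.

pivot = v[0] = 12; i = -1, j = 13
j→12 (v[12]=8≤12), i→0 (v[0]=12≥12); i<j, swap → [8,5,16,17,15,4,13,11,9,10,7,19,12]
j→10 (v[10]=7≤12), i→2 (v[2]=16≥12); i<j, swap → [8,5,7,17,15,4,13,11,9,10,16,19,12]
j→9 (v[9]=10≤12), i→3 (v[3]=17≥12); i<j, swap → [8,5,7,10,15,4,13,11,9,17,16,19,12]
j→8 (v[8]=9≤12), i→4 (v[4]=15≥12); i<j, swap → [8,5,7,10,9,4,13,11,15,17,16,19,12]
j→7 (v[7]=11≤12), i→6 (v[6]=13≥12); i<j, swap → [8,5,7,10,9,4,11,13,15,17,16,19,12]
j→6, i→7; i≥j, return j=6. v = [8,5,7,10,9,4,11,13,15,17,16,19,12]

[8,5,7,10,9,4,11,13,15,17,16,19,12]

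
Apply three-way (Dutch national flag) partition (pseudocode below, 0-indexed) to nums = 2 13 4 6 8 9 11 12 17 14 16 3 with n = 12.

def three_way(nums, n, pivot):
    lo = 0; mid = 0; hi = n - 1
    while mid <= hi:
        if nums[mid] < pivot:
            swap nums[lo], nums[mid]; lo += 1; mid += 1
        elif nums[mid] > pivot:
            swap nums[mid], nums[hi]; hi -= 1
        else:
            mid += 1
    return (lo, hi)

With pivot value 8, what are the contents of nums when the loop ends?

2 3 4 6 8 11 12 17 14 16 9 13

lo=0 mid=0 hi=11
2<8: swap(0,0), lo=1 mid=1 ⇒ 2 13 4 6 8 9 11 12 17 14 16 3
13>8: swap(1,11), hi=10 ⇒ 2 3 4 6 8 9 11 12 17 14 16 13
3<8: swap(1,1), lo=2 mid=2 ⇒ 2 3 4 6 8 9 11 12 17 14 16 13
4<8: swap(2,2), lo=3 mid=3 ⇒ 2 3 4 6 8 9 11 12 17 14 16 13
6<8: swap(3,3), lo=4 mid=4 ⇒ 2 3 4 6 8 9 11 12 17 14 16 13
8=8: mid=5
9>8: swap(5,10), hi=9 ⇒ 2 3 4 6 8 16 11 12 17 14 9 13
16>8: swap(5,9), hi=8 ⇒ 2 3 4 6 8 14 11 12 17 16 9 13
14>8: swap(5,8), hi=7 ⇒ 2 3 4 6 8 17 11 12 14 16 9 13
17>8: swap(5,7), hi=6 ⇒ 2 3 4 6 8 12 11 17 14 16 9 13
12>8: swap(5,6), hi=5 ⇒ 2 3 4 6 8 11 12 17 14 16 9 13
11>8: swap(5,5), hi=4 ⇒ 2 3 4 6 8 11 12 17 14 16 9 13
done. lo=4 hi=4; nums=2 3 4 6 8 11 12 17 14 16 9 13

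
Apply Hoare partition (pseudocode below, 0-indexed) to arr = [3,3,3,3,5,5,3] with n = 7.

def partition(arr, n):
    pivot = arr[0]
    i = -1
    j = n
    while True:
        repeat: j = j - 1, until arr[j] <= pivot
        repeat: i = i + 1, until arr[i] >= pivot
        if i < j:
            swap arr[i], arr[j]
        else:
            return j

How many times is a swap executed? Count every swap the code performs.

pivot = arr[0] = 3; i = -1, j = 7
j→6 (arr[6]=3≤3), i→0 (arr[0]=3≥3); i<j, swap → [3,3,3,3,5,5,3]
j→3 (arr[3]=3≤3), i→1 (arr[1]=3≥3); i<j, swap → [3,3,3,3,5,5,3]
j→2, i→2; i≥j, return j=2. arr = [3,3,3,3,5,5,3]

2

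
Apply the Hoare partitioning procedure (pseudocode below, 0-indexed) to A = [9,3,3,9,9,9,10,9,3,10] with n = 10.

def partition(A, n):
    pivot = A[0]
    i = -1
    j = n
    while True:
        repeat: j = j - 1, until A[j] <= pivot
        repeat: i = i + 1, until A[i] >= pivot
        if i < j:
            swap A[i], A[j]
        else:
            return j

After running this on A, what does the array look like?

[3,3,3,9,9,9,10,9,9,10]

pivot=9
j stops at 8 (3), i stops at 0 (9); swap ⇒ [3,3,3,9,9,9,10,9,9,10]
j stops at 7 (9), i stops at 3 (9); swap ⇒ [3,3,3,9,9,9,10,9,9,10]
j stops at 5 (9), i stops at 4 (9); swap ⇒ [3,3,3,9,9,9,10,9,9,10]
j stops at 4, i stops at 5; i≥j ⇒ return 4. A=[3,3,3,9,9,9,10,9,9,10]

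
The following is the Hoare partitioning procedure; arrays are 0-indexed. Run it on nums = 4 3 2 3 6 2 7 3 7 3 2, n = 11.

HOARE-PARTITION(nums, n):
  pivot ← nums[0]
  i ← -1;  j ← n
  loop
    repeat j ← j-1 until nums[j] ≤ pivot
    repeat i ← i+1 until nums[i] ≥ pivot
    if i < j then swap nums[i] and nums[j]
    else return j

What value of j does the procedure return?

6

pivot=4
j stops at 10 (2), i stops at 0 (4); swap ⇒ 2 3 2 3 6 2 7 3 7 3 4
j stops at 9 (3), i stops at 4 (6); swap ⇒ 2 3 2 3 3 2 7 3 7 6 4
j stops at 7 (3), i stops at 6 (7); swap ⇒ 2 3 2 3 3 2 3 7 7 6 4
j stops at 6, i stops at 7; i≥j ⇒ return 6. nums=2 3 2 3 3 2 3 7 7 6 4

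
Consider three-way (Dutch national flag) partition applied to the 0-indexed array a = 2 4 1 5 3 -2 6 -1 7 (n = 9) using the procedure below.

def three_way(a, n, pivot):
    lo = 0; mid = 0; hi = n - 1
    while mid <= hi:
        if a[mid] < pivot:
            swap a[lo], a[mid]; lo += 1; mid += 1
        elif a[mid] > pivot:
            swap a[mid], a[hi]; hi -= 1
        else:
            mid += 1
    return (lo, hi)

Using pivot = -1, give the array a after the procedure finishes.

lo=0 mid=0 hi=8
2>-1: swap(0,8), hi=7 ⇒ 7 4 1 5 3 -2 6 -1 2
7>-1: swap(0,7), hi=6 ⇒ -1 4 1 5 3 -2 6 7 2
-1=-1: mid=1
4>-1: swap(1,6), hi=5 ⇒ -1 6 1 5 3 -2 4 7 2
6>-1: swap(1,5), hi=4 ⇒ -1 -2 1 5 3 6 4 7 2
-2<-1: swap(0,1), lo=1 mid=2 ⇒ -2 -1 1 5 3 6 4 7 2
1>-1: swap(2,4), hi=3 ⇒ -2 -1 3 5 1 6 4 7 2
3>-1: swap(2,3), hi=2 ⇒ -2 -1 5 3 1 6 4 7 2
5>-1: swap(2,2), hi=1 ⇒ -2 -1 5 3 1 6 4 7 2
done. lo=1 hi=1; a=-2 -1 5 3 1 6 4 7 2

-2 -1 5 3 1 6 4 7 2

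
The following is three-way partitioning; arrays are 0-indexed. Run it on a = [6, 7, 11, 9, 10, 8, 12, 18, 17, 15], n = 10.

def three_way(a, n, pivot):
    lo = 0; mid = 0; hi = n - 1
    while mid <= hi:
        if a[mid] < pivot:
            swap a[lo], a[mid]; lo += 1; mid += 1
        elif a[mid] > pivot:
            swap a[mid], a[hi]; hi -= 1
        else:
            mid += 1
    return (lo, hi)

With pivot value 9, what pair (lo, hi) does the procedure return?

pivot = 9; lo=0, mid=0, hi=9
a[mid]=6<9: swap a[0],a[0]; lo=1,mid=1 → [6, 7, 11, 9, 10, 8, 12, 18, 17, 15]
a[mid]=7<9: swap a[1],a[1]; lo=2,mid=2 → [6, 7, 11, 9, 10, 8, 12, 18, 17, 15]
a[mid]=11>9: swap a[2],a[9]; hi=8 → [6, 7, 15, 9, 10, 8, 12, 18, 17, 11]
a[mid]=15>9: swap a[2],a[8]; hi=7 → [6, 7, 17, 9, 10, 8, 12, 18, 15, 11]
a[mid]=17>9: swap a[2],a[7]; hi=6 → [6, 7, 18, 9, 10, 8, 12, 17, 15, 11]
a[mid]=18>9: swap a[2],a[6]; hi=5 → [6, 7, 12, 9, 10, 8, 18, 17, 15, 11]
a[mid]=12>9: swap a[2],a[5]; hi=4 → [6, 7, 8, 9, 10, 12, 18, 17, 15, 11]
a[mid]=8<9: swap a[2],a[2]; lo=3,mid=3 → [6, 7, 8, 9, 10, 12, 18, 17, 15, 11]
a[mid]=9=9: mid=4
a[mid]=10>9: swap a[4],a[4]; hi=3 → [6, 7, 8, 9, 10, 12, 18, 17, 15, 11]
end: lo=3, hi=3; a = [6, 7, 8, 9, 10, 12, 18, 17, 15, 11]

(3, 3)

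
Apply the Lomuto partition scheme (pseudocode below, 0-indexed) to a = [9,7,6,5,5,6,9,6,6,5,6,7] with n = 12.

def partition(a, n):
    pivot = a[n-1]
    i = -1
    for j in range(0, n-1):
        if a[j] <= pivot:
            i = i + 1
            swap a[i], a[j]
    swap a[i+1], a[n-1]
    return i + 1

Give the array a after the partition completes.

[7,6,5,5,6,6,6,5,6,7,9,9]

pivot=7, i=-1
j=0: 9>7, skip
j=1: 7≤7, i=0, swap(0,1) ⇒ [7,9,6,5,5,6,9,6,6,5,6,7]
j=2: 6≤7, i=1, swap(1,2) ⇒ [7,6,9,5,5,6,9,6,6,5,6,7]
j=3: 5≤7, i=2, swap(2,3) ⇒ [7,6,5,9,5,6,9,6,6,5,6,7]
j=4: 5≤7, i=3, swap(3,4) ⇒ [7,6,5,5,9,6,9,6,6,5,6,7]
j=5: 6≤7, i=4, swap(4,5) ⇒ [7,6,5,5,6,9,9,6,6,5,6,7]
j=6: 9>7, skip
j=7: 6≤7, i=5, swap(5,7) ⇒ [7,6,5,5,6,6,9,9,6,5,6,7]
j=8: 6≤7, i=6, swap(6,8) ⇒ [7,6,5,5,6,6,6,9,9,5,6,7]
j=9: 5≤7, i=7, swap(7,9) ⇒ [7,6,5,5,6,6,6,5,9,9,6,7]
j=10: 6≤7, i=8, swap(8,10) ⇒ [7,6,5,5,6,6,6,5,6,9,9,7]
swap(9,11) ⇒ [7,6,5,5,6,6,6,5,6,7,9,9]; return 9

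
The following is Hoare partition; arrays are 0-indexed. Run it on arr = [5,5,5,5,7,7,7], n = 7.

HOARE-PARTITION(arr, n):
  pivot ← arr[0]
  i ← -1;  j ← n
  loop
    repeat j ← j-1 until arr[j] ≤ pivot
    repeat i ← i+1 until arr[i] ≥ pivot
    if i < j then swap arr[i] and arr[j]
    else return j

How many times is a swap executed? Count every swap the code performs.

2

pivot=5
j stops at 3 (5), i stops at 0 (5); swap ⇒ [5,5,5,5,7,7,7]
j stops at 2 (5), i stops at 1 (5); swap ⇒ [5,5,5,5,7,7,7]
j stops at 1, i stops at 2; i≥j ⇒ return 1. arr=[5,5,5,5,7,7,7]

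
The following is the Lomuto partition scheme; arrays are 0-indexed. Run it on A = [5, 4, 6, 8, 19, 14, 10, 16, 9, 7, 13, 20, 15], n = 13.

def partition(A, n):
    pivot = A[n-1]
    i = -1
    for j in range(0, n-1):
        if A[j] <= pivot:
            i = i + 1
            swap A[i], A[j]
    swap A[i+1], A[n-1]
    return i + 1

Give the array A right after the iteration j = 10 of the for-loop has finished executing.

[5, 4, 6, 8, 14, 10, 9, 7, 13, 16, 19, 20, 15]

pivot=15, i=-1
j=0: 5≤15, i=0, swap(0,0) ⇒ [5, 4, 6, 8, 19, 14, 10, 16, 9, 7, 13, 20, 15]
j=1: 4≤15, i=1, swap(1,1) ⇒ [5, 4, 6, 8, 19, 14, 10, 16, 9, 7, 13, 20, 15]
j=2: 6≤15, i=2, swap(2,2) ⇒ [5, 4, 6, 8, 19, 14, 10, 16, 9, 7, 13, 20, 15]
j=3: 8≤15, i=3, swap(3,3) ⇒ [5, 4, 6, 8, 19, 14, 10, 16, 9, 7, 13, 20, 15]
j=4: 19>15, skip
j=5: 14≤15, i=4, swap(4,5) ⇒ [5, 4, 6, 8, 14, 19, 10, 16, 9, 7, 13, 20, 15]
j=6: 10≤15, i=5, swap(5,6) ⇒ [5, 4, 6, 8, 14, 10, 19, 16, 9, 7, 13, 20, 15]
j=7: 16>15, skip
j=8: 9≤15, i=6, swap(6,8) ⇒ [5, 4, 6, 8, 14, 10, 9, 16, 19, 7, 13, 20, 15]
j=9: 7≤15, i=7, swap(7,9) ⇒ [5, 4, 6, 8, 14, 10, 9, 7, 19, 16, 13, 20, 15]
j=10: 13≤15, i=8, swap(8,10) ⇒ [5, 4, 6, 8, 14, 10, 9, 7, 13, 16, 19, 20, 15]
(after j=10) A = [5, 4, 6, 8, 14, 10, 9, 7, 13, 16, 19, 20, 15]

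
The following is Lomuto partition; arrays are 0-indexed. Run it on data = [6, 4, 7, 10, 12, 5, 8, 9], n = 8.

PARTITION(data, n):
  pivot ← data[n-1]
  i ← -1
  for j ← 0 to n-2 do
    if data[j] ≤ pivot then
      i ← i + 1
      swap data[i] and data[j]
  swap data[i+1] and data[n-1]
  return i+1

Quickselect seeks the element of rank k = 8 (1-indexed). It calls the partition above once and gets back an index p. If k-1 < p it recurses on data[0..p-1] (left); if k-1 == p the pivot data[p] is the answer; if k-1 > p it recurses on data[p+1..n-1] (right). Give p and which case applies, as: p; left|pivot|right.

5; right

pivot = data[7] = 9; i = -1
j=0: data[0]=6 ≤ 9 → i=0, swap data[0],data[0] (no change) → [6, 4, 7, 10, 12, 5, 8, 9]
j=1: data[1]=4 ≤ 9 → i=1, swap data[1],data[1] (no change) → [6, 4, 7, 10, 12, 5, 8, 9]
j=2: data[2]=7 ≤ 9 → i=2, swap data[2],data[2] (no change) → [6, 4, 7, 10, 12, 5, 8, 9]
j=3: data[3]=10 > 9 → no swap
j=4: data[4]=12 > 9 → no swap
j=5: data[5]=5 ≤ 9 → i=3, swap data[3],data[5] → [6, 4, 7, 5, 12, 10, 8, 9]
j=6: data[6]=8 ≤ 9 → i=4, swap data[4],data[6] → [6, 4, 7, 5, 8, 10, 12, 9]
final swap data[5],data[7] → [6, 4, 7, 5, 8, 9, 12, 10]; return 5
p = 5; k-1 = 7 > 5 ⇒ right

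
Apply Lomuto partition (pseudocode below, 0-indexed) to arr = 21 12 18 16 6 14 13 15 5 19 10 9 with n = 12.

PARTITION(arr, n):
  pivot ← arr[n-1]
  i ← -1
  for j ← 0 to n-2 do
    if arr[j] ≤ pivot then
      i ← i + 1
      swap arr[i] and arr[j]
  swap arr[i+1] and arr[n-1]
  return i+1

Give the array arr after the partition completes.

pivot = arr[11] = 9; i = -1
j=0: arr[0]=21 > 9 → no swap
j=1: arr[1]=12 > 9 → no swap
j=2: arr[2]=18 > 9 → no swap
j=3: arr[3]=16 > 9 → no swap
j=4: arr[4]=6 ≤ 9 → i=0, swap arr[0],arr[4] → 6 12 18 16 21 14 13 15 5 19 10 9
j=5: arr[5]=14 > 9 → no swap
j=6: arr[6]=13 > 9 → no swap
j=7: arr[7]=15 > 9 → no swap
j=8: arr[8]=5 ≤ 9 → i=1, swap arr[1],arr[8] → 6 5 18 16 21 14 13 15 12 19 10 9
j=9: arr[9]=19 > 9 → no swap
j=10: arr[10]=10 > 9 → no swap
final swap arr[2],arr[11] → 6 5 9 16 21 14 13 15 12 19 10 18; return 2

6 5 9 16 21 14 13 15 12 19 10 18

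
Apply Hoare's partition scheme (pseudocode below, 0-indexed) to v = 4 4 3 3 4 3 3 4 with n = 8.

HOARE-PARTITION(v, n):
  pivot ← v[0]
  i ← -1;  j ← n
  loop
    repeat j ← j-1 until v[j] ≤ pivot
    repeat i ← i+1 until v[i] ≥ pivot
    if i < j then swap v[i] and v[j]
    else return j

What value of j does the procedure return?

4

pivot = v[0] = 4; i = -1, j = 8
j→7 (v[7]=4≤4), i→0 (v[0]=4≥4); i<j, swap → 4 4 3 3 4 3 3 4
j→6 (v[6]=3≤4), i→1 (v[1]=4≥4); i<j, swap → 4 3 3 3 4 3 4 4
j→5 (v[5]=3≤4), i→4 (v[4]=4≥4); i<j, swap → 4 3 3 3 3 4 4 4
j→4, i→5; i≥j, return j=4. v = 4 3 3 3 3 4 4 4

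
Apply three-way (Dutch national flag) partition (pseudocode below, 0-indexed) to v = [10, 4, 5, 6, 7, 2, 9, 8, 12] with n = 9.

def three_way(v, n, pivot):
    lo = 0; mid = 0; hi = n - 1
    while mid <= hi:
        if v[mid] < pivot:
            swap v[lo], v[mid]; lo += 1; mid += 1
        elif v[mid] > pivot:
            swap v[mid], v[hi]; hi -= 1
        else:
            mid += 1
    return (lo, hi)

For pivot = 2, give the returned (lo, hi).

pivot = 2; lo=0, mid=0, hi=8
v[mid]=10>2: swap v[0],v[8]; hi=7 → [12, 4, 5, 6, 7, 2, 9, 8, 10]
v[mid]=12>2: swap v[0],v[7]; hi=6 → [8, 4, 5, 6, 7, 2, 9, 12, 10]
v[mid]=8>2: swap v[0],v[6]; hi=5 → [9, 4, 5, 6, 7, 2, 8, 12, 10]
v[mid]=9>2: swap v[0],v[5]; hi=4 → [2, 4, 5, 6, 7, 9, 8, 12, 10]
v[mid]=2=2: mid=1
v[mid]=4>2: swap v[1],v[4]; hi=3 → [2, 7, 5, 6, 4, 9, 8, 12, 10]
v[mid]=7>2: swap v[1],v[3]; hi=2 → [2, 6, 5, 7, 4, 9, 8, 12, 10]
v[mid]=6>2: swap v[1],v[2]; hi=1 → [2, 5, 6, 7, 4, 9, 8, 12, 10]
v[mid]=5>2: swap v[1],v[1]; hi=0 → [2, 5, 6, 7, 4, 9, 8, 12, 10]
end: lo=0, hi=0; v = [2, 5, 6, 7, 4, 9, 8, 12, 10]

(0, 0)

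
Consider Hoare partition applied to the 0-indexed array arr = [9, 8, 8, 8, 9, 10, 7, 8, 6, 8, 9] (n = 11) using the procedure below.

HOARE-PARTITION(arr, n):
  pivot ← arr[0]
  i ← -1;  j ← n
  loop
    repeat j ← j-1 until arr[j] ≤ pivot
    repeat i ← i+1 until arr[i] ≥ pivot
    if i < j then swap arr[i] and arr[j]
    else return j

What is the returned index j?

7

pivot = arr[0] = 9; i = -1, j = 11
j→10 (arr[10]=9≤9), i→0 (arr[0]=9≥9); i<j, swap → [9, 8, 8, 8, 9, 10, 7, 8, 6, 8, 9]
j→9 (arr[9]=8≤9), i→4 (arr[4]=9≥9); i<j, swap → [9, 8, 8, 8, 8, 10, 7, 8, 6, 9, 9]
j→8 (arr[8]=6≤9), i→5 (arr[5]=10≥9); i<j, swap → [9, 8, 8, 8, 8, 6, 7, 8, 10, 9, 9]
j→7, i→8; i≥j, return j=7. arr = [9, 8, 8, 8, 8, 6, 7, 8, 10, 9, 9]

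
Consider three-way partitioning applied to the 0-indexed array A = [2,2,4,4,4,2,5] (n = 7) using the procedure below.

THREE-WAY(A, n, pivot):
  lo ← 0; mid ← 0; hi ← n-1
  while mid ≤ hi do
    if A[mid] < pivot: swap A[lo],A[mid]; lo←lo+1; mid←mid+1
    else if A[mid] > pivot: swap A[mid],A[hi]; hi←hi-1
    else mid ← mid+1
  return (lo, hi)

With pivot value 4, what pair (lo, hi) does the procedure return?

(3, 5)

pivot = 4; lo=0, mid=0, hi=6
A[mid]=2<4: swap A[0],A[0]; lo=1,mid=1 → [2,2,4,4,4,2,5]
A[mid]=2<4: swap A[1],A[1]; lo=2,mid=2 → [2,2,4,4,4,2,5]
A[mid]=4=4: mid=3
A[mid]=4=4: mid=4
A[mid]=4=4: mid=5
A[mid]=2<4: swap A[2],A[5]; lo=3,mid=6 → [2,2,2,4,4,4,5]
A[mid]=5>4: swap A[6],A[6]; hi=5 → [2,2,2,4,4,4,5]
end: lo=3, hi=5; A = [2,2,2,4,4,4,5]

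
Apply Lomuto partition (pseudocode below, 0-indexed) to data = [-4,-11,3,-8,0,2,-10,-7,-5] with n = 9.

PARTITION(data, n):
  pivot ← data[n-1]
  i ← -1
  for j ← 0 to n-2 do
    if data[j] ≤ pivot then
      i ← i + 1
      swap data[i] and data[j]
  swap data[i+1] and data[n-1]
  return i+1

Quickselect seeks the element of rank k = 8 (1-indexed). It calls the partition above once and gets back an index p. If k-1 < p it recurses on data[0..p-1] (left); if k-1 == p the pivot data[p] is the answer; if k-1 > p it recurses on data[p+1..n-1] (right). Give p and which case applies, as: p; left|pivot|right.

pivot = data[8] = -5; i = -1
j=0: data[0]=-4 > -5 → no swap
j=1: data[1]=-11 ≤ -5 → i=0, swap data[0],data[1] → [-11,-4,3,-8,0,2,-10,-7,-5]
j=2: data[2]=3 > -5 → no swap
j=3: data[3]=-8 ≤ -5 → i=1, swap data[1],data[3] → [-11,-8,3,-4,0,2,-10,-7,-5]
j=4: data[4]=0 > -5 → no swap
j=5: data[5]=2 > -5 → no swap
j=6: data[6]=-10 ≤ -5 → i=2, swap data[2],data[6] → [-11,-8,-10,-4,0,2,3,-7,-5]
j=7: data[7]=-7 ≤ -5 → i=3, swap data[3],data[7] → [-11,-8,-10,-7,0,2,3,-4,-5]
final swap data[4],data[8] → [-11,-8,-10,-7,-5,2,3,-4,0]; return 4
p = 4; k-1 = 7 > 4 ⇒ right

4; right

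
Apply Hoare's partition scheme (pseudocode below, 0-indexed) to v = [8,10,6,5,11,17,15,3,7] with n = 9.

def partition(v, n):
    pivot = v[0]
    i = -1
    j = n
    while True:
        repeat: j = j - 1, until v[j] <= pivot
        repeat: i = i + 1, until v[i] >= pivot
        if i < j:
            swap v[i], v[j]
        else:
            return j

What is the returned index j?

pivot=8
j stops at 8 (7), i stops at 0 (8); swap ⇒ [7,10,6,5,11,17,15,3,8]
j stops at 7 (3), i stops at 1 (10); swap ⇒ [7,3,6,5,11,17,15,10,8]
j stops at 3, i stops at 4; i≥j ⇒ return 3. v=[7,3,6,5,11,17,15,10,8]

3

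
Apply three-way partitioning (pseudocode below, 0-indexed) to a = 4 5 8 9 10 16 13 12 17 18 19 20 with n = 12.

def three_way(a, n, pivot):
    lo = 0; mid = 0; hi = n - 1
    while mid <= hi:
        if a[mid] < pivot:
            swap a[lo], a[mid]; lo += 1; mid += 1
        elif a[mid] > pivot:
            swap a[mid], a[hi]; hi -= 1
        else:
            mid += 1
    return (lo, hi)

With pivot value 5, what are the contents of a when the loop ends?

lo=0 mid=0 hi=11
4<5: swap(0,0), lo=1 mid=1 ⇒ 4 5 8 9 10 16 13 12 17 18 19 20
5=5: mid=2
8>5: swap(2,11), hi=10 ⇒ 4 5 20 9 10 16 13 12 17 18 19 8
20>5: swap(2,10), hi=9 ⇒ 4 5 19 9 10 16 13 12 17 18 20 8
19>5: swap(2,9), hi=8 ⇒ 4 5 18 9 10 16 13 12 17 19 20 8
18>5: swap(2,8), hi=7 ⇒ 4 5 17 9 10 16 13 12 18 19 20 8
17>5: swap(2,7), hi=6 ⇒ 4 5 12 9 10 16 13 17 18 19 20 8
12>5: swap(2,6), hi=5 ⇒ 4 5 13 9 10 16 12 17 18 19 20 8
13>5: swap(2,5), hi=4 ⇒ 4 5 16 9 10 13 12 17 18 19 20 8
16>5: swap(2,4), hi=3 ⇒ 4 5 10 9 16 13 12 17 18 19 20 8
10>5: swap(2,3), hi=2 ⇒ 4 5 9 10 16 13 12 17 18 19 20 8
9>5: swap(2,2), hi=1 ⇒ 4 5 9 10 16 13 12 17 18 19 20 8
done. lo=1 hi=1; a=4 5 9 10 16 13 12 17 18 19 20 8

4 5 9 10 16 13 12 17 18 19 20 8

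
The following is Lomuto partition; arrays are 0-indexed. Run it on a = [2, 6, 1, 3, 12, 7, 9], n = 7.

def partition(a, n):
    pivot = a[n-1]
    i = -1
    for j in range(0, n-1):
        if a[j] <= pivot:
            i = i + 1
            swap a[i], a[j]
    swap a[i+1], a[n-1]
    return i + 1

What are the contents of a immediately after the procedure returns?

pivot = a[6] = 9; i = -1
j=0: a[0]=2 ≤ 9 → i=0, swap a[0],a[0] (no change) → [2, 6, 1, 3, 12, 7, 9]
j=1: a[1]=6 ≤ 9 → i=1, swap a[1],a[1] (no change) → [2, 6, 1, 3, 12, 7, 9]
j=2: a[2]=1 ≤ 9 → i=2, swap a[2],a[2] (no change) → [2, 6, 1, 3, 12, 7, 9]
j=3: a[3]=3 ≤ 9 → i=3, swap a[3],a[3] (no change) → [2, 6, 1, 3, 12, 7, 9]
j=4: a[4]=12 > 9 → no swap
j=5: a[5]=7 ≤ 9 → i=4, swap a[4],a[5] → [2, 6, 1, 3, 7, 12, 9]
final swap a[5],a[6] → [2, 6, 1, 3, 7, 9, 12]; return 5

[2, 6, 1, 3, 7, 9, 12]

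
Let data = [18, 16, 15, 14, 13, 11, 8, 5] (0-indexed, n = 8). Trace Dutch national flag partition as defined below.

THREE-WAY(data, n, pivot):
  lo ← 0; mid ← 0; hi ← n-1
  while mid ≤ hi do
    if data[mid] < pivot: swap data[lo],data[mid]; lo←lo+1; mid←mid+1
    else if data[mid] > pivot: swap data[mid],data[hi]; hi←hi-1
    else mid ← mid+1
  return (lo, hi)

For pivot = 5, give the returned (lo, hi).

(0, 0)

lo=0 mid=0 hi=7
18>5: swap(0,7), hi=6 ⇒ [5, 16, 15, 14, 13, 11, 8, 18]
5=5: mid=1
16>5: swap(1,6), hi=5 ⇒ [5, 8, 15, 14, 13, 11, 16, 18]
8>5: swap(1,5), hi=4 ⇒ [5, 11, 15, 14, 13, 8, 16, 18]
11>5: swap(1,4), hi=3 ⇒ [5, 13, 15, 14, 11, 8, 16, 18]
13>5: swap(1,3), hi=2 ⇒ [5, 14, 15, 13, 11, 8, 16, 18]
14>5: swap(1,2), hi=1 ⇒ [5, 15, 14, 13, 11, 8, 16, 18]
15>5: swap(1,1), hi=0 ⇒ [5, 15, 14, 13, 11, 8, 16, 18]
done. lo=0 hi=0; data=[5, 15, 14, 13, 11, 8, 16, 18]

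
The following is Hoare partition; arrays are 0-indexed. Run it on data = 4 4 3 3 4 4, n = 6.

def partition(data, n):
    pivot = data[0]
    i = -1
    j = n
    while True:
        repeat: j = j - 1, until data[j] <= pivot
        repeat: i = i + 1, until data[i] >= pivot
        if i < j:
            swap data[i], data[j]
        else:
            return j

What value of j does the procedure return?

3

pivot=4
j stops at 5 (4), i stops at 0 (4); swap ⇒ 4 4 3 3 4 4
j stops at 4 (4), i stops at 1 (4); swap ⇒ 4 4 3 3 4 4
j stops at 3, i stops at 4; i≥j ⇒ return 3. data=4 4 3 3 4 4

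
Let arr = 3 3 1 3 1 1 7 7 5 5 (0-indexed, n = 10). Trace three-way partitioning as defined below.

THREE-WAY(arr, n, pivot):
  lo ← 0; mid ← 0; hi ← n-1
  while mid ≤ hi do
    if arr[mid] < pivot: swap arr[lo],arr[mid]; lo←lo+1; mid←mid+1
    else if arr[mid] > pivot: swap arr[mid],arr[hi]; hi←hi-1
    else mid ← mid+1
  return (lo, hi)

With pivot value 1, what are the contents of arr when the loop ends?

pivot = 1; lo=0, mid=0, hi=9
arr[mid]=3>1: swap arr[0],arr[9]; hi=8 → 5 3 1 3 1 1 7 7 5 3
arr[mid]=5>1: swap arr[0],arr[8]; hi=7 → 5 3 1 3 1 1 7 7 5 3
arr[mid]=5>1: swap arr[0],arr[7]; hi=6 → 7 3 1 3 1 1 7 5 5 3
arr[mid]=7>1: swap arr[0],arr[6]; hi=5 → 7 3 1 3 1 1 7 5 5 3
arr[mid]=7>1: swap arr[0],arr[5]; hi=4 → 1 3 1 3 1 7 7 5 5 3
arr[mid]=1=1: mid=1
arr[mid]=3>1: swap arr[1],arr[4]; hi=3 → 1 1 1 3 3 7 7 5 5 3
arr[mid]=1=1: mid=2
arr[mid]=1=1: mid=3
arr[mid]=3>1: swap arr[3],arr[3]; hi=2 → 1 1 1 3 3 7 7 5 5 3
end: lo=0, hi=2; arr = 1 1 1 3 3 7 7 5 5 3

1 1 1 3 3 7 7 5 5 3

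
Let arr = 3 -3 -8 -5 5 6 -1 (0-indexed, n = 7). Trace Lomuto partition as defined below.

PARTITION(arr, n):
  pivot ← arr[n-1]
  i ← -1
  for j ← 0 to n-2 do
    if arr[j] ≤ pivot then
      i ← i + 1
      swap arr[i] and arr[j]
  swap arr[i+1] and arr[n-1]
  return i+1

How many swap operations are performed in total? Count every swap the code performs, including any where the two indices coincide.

pivot = arr[6] = -1; i = -1
j=0: arr[0]=3 > -1 → no swap
j=1: arr[1]=-3 ≤ -1 → i=0, swap arr[0],arr[1] → -3 3 -8 -5 5 6 -1
j=2: arr[2]=-8 ≤ -1 → i=1, swap arr[1],arr[2] → -3 -8 3 -5 5 6 -1
j=3: arr[3]=-5 ≤ -1 → i=2, swap arr[2],arr[3] → -3 -8 -5 3 5 6 -1
j=4: arr[4]=5 > -1 → no swap
j=5: arr[5]=6 > -1 → no swap
final swap arr[3],arr[6] → -3 -8 -5 -1 5 6 3; return 3

4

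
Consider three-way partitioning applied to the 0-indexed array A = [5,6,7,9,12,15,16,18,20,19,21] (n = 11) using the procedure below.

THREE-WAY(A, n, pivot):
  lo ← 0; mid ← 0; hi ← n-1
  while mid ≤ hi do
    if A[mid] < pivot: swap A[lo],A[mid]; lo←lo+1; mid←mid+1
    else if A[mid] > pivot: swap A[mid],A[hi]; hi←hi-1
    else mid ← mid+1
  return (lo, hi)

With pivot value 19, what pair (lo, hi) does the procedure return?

(8, 8)

lo=0 mid=0 hi=10
5<19: swap(0,0), lo=1 mid=1 ⇒ [5,6,7,9,12,15,16,18,20,19,21]
6<19: swap(1,1), lo=2 mid=2 ⇒ [5,6,7,9,12,15,16,18,20,19,21]
7<19: swap(2,2), lo=3 mid=3 ⇒ [5,6,7,9,12,15,16,18,20,19,21]
9<19: swap(3,3), lo=4 mid=4 ⇒ [5,6,7,9,12,15,16,18,20,19,21]
12<19: swap(4,4), lo=5 mid=5 ⇒ [5,6,7,9,12,15,16,18,20,19,21]
15<19: swap(5,5), lo=6 mid=6 ⇒ [5,6,7,9,12,15,16,18,20,19,21]
16<19: swap(6,6), lo=7 mid=7 ⇒ [5,6,7,9,12,15,16,18,20,19,21]
18<19: swap(7,7), lo=8 mid=8 ⇒ [5,6,7,9,12,15,16,18,20,19,21]
20>19: swap(8,10), hi=9 ⇒ [5,6,7,9,12,15,16,18,21,19,20]
21>19: swap(8,9), hi=8 ⇒ [5,6,7,9,12,15,16,18,19,21,20]
19=19: mid=9
done. lo=8 hi=8; A=[5,6,7,9,12,15,16,18,19,21,20]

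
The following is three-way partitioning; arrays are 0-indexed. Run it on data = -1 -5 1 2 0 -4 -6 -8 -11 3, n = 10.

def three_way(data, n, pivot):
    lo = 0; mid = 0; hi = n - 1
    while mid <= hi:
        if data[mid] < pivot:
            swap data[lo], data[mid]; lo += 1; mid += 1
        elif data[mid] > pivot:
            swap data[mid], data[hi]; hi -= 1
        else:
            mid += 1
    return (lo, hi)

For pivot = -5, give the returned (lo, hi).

(3, 3)

pivot = -5; lo=0, mid=0, hi=9
data[mid]=-1>-5: swap data[0],data[9]; hi=8 → 3 -5 1 2 0 -4 -6 -8 -11 -1
data[mid]=3>-5: swap data[0],data[8]; hi=7 → -11 -5 1 2 0 -4 -6 -8 3 -1
data[mid]=-11<-5: swap data[0],data[0]; lo=1,mid=1 → -11 -5 1 2 0 -4 -6 -8 3 -1
data[mid]=-5=-5: mid=2
data[mid]=1>-5: swap data[2],data[7]; hi=6 → -11 -5 -8 2 0 -4 -6 1 3 -1
data[mid]=-8<-5: swap data[1],data[2]; lo=2,mid=3 → -11 -8 -5 2 0 -4 -6 1 3 -1
data[mid]=2>-5: swap data[3],data[6]; hi=5 → -11 -8 -5 -6 0 -4 2 1 3 -1
data[mid]=-6<-5: swap data[2],data[3]; lo=3,mid=4 → -11 -8 -6 -5 0 -4 2 1 3 -1
data[mid]=0>-5: swap data[4],data[5]; hi=4 → -11 -8 -6 -5 -4 0 2 1 3 -1
data[mid]=-4>-5: swap data[4],data[4]; hi=3 → -11 -8 -6 -5 -4 0 2 1 3 -1
end: lo=3, hi=3; data = -11 -8 -6 -5 -4 0 2 1 3 -1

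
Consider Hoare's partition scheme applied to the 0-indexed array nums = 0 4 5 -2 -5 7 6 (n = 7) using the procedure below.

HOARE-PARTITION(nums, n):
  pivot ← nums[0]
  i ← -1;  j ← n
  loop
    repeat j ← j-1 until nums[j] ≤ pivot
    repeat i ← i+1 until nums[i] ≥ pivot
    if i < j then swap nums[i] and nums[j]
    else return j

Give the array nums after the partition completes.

-5 -2 5 4 0 7 6

pivot=0
j stops at 4 (-5), i stops at 0 (0); swap ⇒ -5 4 5 -2 0 7 6
j stops at 3 (-2), i stops at 1 (4); swap ⇒ -5 -2 5 4 0 7 6
j stops at 1, i stops at 2; i≥j ⇒ return 1. nums=-5 -2 5 4 0 7 6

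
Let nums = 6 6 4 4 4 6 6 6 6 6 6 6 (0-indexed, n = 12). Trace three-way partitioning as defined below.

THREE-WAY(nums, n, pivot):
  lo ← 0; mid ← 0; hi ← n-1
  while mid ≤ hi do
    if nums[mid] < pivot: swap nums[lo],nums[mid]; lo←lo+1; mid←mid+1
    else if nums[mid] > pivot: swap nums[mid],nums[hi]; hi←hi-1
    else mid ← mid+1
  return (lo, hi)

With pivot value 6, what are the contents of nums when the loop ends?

lo=0 mid=0 hi=11
6=6: mid=1
6=6: mid=2
4<6: swap(0,2), lo=1 mid=3 ⇒ 4 6 6 4 4 6 6 6 6 6 6 6
4<6: swap(1,3), lo=2 mid=4 ⇒ 4 4 6 6 4 6 6 6 6 6 6 6
4<6: swap(2,4), lo=3 mid=5 ⇒ 4 4 4 6 6 6 6 6 6 6 6 6
6=6: mid=6
6=6: mid=7
6=6: mid=8
6=6: mid=9
6=6: mid=10
6=6: mid=11
6=6: mid=12
done. lo=3 hi=11; nums=4 4 4 6 6 6 6 6 6 6 6 6

4 4 4 6 6 6 6 6 6 6 6 6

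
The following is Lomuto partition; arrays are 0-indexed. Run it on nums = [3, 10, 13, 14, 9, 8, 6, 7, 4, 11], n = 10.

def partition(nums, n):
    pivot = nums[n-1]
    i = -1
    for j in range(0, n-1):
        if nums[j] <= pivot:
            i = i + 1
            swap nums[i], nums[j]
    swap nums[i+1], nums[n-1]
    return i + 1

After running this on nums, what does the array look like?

pivot = nums[9] = 11; i = -1
j=0: nums[0]=3 ≤ 11 → i=0, swap nums[0],nums[0] (no change) → [3, 10, 13, 14, 9, 8, 6, 7, 4, 11]
j=1: nums[1]=10 ≤ 11 → i=1, swap nums[1],nums[1] (no change) → [3, 10, 13, 14, 9, 8, 6, 7, 4, 11]
j=2: nums[2]=13 > 11 → no swap
j=3: nums[3]=14 > 11 → no swap
j=4: nums[4]=9 ≤ 11 → i=2, swap nums[2],nums[4] → [3, 10, 9, 14, 13, 8, 6, 7, 4, 11]
j=5: nums[5]=8 ≤ 11 → i=3, swap nums[3],nums[5] → [3, 10, 9, 8, 13, 14, 6, 7, 4, 11]
j=6: nums[6]=6 ≤ 11 → i=4, swap nums[4],nums[6] → [3, 10, 9, 8, 6, 14, 13, 7, 4, 11]
j=7: nums[7]=7 ≤ 11 → i=5, swap nums[5],nums[7] → [3, 10, 9, 8, 6, 7, 13, 14, 4, 11]
j=8: nums[8]=4 ≤ 11 → i=6, swap nums[6],nums[8] → [3, 10, 9, 8, 6, 7, 4, 14, 13, 11]
final swap nums[7],nums[9] → [3, 10, 9, 8, 6, 7, 4, 11, 13, 14]; return 7

[3, 10, 9, 8, 6, 7, 4, 11, 13, 14]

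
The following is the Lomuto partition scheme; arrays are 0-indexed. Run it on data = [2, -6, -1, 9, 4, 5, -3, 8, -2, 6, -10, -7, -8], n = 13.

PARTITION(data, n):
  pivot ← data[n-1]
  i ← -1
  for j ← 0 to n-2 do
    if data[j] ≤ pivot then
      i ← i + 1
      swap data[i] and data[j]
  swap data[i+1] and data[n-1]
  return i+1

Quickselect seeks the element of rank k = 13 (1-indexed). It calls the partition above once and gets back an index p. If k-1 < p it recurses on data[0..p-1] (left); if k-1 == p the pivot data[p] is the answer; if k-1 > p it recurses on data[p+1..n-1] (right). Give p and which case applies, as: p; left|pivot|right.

1; right

pivot = data[12] = -8; i = -1
j=0: data[0]=2 > -8 → no swap
j=1: data[1]=-6 > -8 → no swap
j=2: data[2]=-1 > -8 → no swap
j=3: data[3]=9 > -8 → no swap
j=4: data[4]=4 > -8 → no swap
j=5: data[5]=5 > -8 → no swap
j=6: data[6]=-3 > -8 → no swap
j=7: data[7]=8 > -8 → no swap
j=8: data[8]=-2 > -8 → no swap
j=9: data[9]=6 > -8 → no swap
j=10: data[10]=-10 ≤ -8 → i=0, swap data[0],data[10] → [-10, -6, -1, 9, 4, 5, -3, 8, -2, 6, 2, -7, -8]
j=11: data[11]=-7 > -8 → no swap
final swap data[1],data[12] → [-10, -8, -1, 9, 4, 5, -3, 8, -2, 6, 2, -7, -6]; return 1
p = 1; k-1 = 12 > 1 ⇒ right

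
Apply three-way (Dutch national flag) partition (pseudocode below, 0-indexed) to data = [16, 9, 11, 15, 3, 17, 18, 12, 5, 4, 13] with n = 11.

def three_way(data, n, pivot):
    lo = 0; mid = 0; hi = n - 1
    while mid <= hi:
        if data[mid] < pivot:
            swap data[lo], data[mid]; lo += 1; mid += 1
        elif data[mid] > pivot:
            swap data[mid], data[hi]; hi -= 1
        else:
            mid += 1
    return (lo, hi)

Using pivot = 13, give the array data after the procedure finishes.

lo=0 mid=0 hi=10
16>13: swap(0,10), hi=9 ⇒ [13, 9, 11, 15, 3, 17, 18, 12, 5, 4, 16]
13=13: mid=1
9<13: swap(0,1), lo=1 mid=2 ⇒ [9, 13, 11, 15, 3, 17, 18, 12, 5, 4, 16]
11<13: swap(1,2), lo=2 mid=3 ⇒ [9, 11, 13, 15, 3, 17, 18, 12, 5, 4, 16]
15>13: swap(3,9), hi=8 ⇒ [9, 11, 13, 4, 3, 17, 18, 12, 5, 15, 16]
4<13: swap(2,3), lo=3 mid=4 ⇒ [9, 11, 4, 13, 3, 17, 18, 12, 5, 15, 16]
3<13: swap(3,4), lo=4 mid=5 ⇒ [9, 11, 4, 3, 13, 17, 18, 12, 5, 15, 16]
17>13: swap(5,8), hi=7 ⇒ [9, 11, 4, 3, 13, 5, 18, 12, 17, 15, 16]
5<13: swap(4,5), lo=5 mid=6 ⇒ [9, 11, 4, 3, 5, 13, 18, 12, 17, 15, 16]
18>13: swap(6,7), hi=6 ⇒ [9, 11, 4, 3, 5, 13, 12, 18, 17, 15, 16]
12<13: swap(5,6), lo=6 mid=7 ⇒ [9, 11, 4, 3, 5, 12, 13, 18, 17, 15, 16]
done. lo=6 hi=6; data=[9, 11, 4, 3, 5, 12, 13, 18, 17, 15, 16]

[9, 11, 4, 3, 5, 12, 13, 18, 17, 15, 16]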